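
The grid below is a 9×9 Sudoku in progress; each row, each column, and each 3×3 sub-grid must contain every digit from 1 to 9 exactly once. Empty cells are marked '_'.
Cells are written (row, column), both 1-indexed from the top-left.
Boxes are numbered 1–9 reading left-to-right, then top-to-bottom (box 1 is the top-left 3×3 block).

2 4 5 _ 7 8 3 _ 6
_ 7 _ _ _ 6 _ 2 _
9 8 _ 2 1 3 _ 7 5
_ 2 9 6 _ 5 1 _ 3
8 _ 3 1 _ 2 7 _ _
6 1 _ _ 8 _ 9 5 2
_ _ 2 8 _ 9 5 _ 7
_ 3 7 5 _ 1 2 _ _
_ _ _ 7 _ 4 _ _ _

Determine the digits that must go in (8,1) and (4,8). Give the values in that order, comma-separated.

For (8,1):
  Row 8 already contains {1, 2, 3, 5, 7}.
  Column 1 already contains {2, 6, 8, 9}.
  Its 3×3 block (box 7) already contains {2, 3, 7}.
  The only value from 1–9 not eliminated is 4, so (8,1) = 4.
For (4,8):
  Consider where 8 can go in row 4.
  (4,1) is out (column 1 already has a 8).
  (4,5) is out (column 5 already has a 8).
  So the only cell in row 4 that can hold 8 is (4,8).
  So (4,8) = 8.

4,8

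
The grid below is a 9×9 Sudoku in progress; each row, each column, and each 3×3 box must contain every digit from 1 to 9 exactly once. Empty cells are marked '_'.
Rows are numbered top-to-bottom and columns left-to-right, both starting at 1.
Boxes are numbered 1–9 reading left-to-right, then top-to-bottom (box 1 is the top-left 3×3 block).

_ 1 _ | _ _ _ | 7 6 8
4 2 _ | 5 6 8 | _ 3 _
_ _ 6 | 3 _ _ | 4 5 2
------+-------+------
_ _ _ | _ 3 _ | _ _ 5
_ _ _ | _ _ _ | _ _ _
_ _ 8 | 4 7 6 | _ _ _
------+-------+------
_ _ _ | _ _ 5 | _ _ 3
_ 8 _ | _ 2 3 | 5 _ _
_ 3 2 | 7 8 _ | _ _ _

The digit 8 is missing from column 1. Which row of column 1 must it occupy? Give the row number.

Consider where 8 can go in column 1.
r1c1 is out (row 1 already has a 8). r4c1 is out (box 4 already has a 8). r5c1 is out (box 4 already has a 8). r6c1 is out (row 6 already has a 8). The remaining empty cells in column 1 are similarly blocked.
So the only cell in column 1 that can hold 8 is r3c1.
That is row 3.

3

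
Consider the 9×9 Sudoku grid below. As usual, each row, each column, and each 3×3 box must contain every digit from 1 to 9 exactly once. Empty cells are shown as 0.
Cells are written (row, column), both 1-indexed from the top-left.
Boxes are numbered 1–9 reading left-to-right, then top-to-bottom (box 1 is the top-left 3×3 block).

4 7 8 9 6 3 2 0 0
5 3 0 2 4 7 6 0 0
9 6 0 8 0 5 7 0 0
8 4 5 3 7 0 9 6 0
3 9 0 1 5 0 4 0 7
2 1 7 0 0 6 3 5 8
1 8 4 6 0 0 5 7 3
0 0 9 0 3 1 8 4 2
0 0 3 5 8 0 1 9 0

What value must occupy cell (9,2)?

2

Row 9 already contains {1, 3, 5, 8, 9}.
Column 2 already contains {1, 3, 4, 6, 7, 8, 9}.
Its 3×3 block (box 7) already contains {1, 3, 4, 8, 9}.
The only value from 1–9 not eliminated is 2, so (9,2) = 2.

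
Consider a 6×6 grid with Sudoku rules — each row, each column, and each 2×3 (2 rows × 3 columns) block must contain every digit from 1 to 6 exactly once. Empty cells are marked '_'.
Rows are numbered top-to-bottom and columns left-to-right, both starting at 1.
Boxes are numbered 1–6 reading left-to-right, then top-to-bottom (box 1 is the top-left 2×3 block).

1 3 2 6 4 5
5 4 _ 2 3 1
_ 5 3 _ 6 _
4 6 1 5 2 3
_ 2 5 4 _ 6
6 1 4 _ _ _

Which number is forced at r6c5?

Row 6 already contains {1, 4, 6}.
Column 5 already contains {2, 3, 4, 6}.
Its 2×3 block (box 6) already contains {4, 6}.
The only value from 1–6 not eliminated is 5, so r6c5 = 5.

5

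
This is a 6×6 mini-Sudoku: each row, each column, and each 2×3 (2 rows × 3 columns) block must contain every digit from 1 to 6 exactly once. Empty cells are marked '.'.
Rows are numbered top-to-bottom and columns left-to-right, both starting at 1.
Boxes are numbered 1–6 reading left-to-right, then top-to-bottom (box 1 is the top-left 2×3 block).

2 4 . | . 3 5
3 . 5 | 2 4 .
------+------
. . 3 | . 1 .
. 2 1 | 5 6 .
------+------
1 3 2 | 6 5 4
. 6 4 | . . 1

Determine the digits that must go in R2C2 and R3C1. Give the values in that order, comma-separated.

For R2C2:
  Row 2 already contains {2, 3, 4, 5}.
  Column 2 already contains {2, 3, 4, 6}.
  Its 2×3 block (box 1) already contains {2, 3, 4, 5}.
  The only value from 1–6 not eliminated is 1, so R2C2 = 1.
For R3C1:
  Consider where 6 can go in column 1.
  R4C1 is out (row 4 already has a 6).
  R6C1 is out (row 6 already has a 6).
  So the only cell in column 1 that can hold 6 is R3C1.
  So R3C1 = 6.

1,6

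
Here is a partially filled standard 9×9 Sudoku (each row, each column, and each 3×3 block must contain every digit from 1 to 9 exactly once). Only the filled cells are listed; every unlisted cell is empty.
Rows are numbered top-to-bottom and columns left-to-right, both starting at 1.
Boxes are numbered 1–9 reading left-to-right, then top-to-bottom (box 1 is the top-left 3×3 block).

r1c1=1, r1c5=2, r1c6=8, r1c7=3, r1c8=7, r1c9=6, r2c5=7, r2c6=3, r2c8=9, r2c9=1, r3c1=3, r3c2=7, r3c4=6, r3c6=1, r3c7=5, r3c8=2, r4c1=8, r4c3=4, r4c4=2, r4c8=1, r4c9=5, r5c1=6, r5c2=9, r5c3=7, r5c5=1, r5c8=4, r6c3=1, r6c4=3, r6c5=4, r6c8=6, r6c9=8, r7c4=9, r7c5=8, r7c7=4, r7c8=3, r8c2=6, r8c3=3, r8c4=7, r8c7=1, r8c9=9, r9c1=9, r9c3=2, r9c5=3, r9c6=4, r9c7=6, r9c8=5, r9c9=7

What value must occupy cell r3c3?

8

Cell r3c3 itself could take any of {8, 9} by direct elimination.
Consider where 8 can go in row 3.
r3c5 is out (column 5 already has a 8).
r3c9 is out (column 9 already has a 8).
So the only cell in row 3 that can hold 8 is r3c3.
Therefore r3c3 = 8.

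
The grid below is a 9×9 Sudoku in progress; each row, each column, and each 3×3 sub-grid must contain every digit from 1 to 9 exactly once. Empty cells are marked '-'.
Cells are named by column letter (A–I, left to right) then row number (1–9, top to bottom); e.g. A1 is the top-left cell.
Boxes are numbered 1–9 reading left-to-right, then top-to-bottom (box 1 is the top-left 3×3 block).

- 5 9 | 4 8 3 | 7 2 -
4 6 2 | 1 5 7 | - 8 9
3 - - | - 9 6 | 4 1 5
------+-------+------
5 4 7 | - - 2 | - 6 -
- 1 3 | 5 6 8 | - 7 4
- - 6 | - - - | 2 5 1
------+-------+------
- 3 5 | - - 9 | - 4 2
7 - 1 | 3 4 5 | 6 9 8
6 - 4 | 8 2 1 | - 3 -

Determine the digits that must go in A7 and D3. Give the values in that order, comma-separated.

For A7:
  Row 7 already contains {2, 3, 4, 5, 9}.
  Column A already contains {3, 4, 5, 6, 7}.
  Its 3×3 block (box 7) already contains {1, 3, 4, 5, 6, 7}.
  The only value from 1–9 not eliminated is 8, so A7 = 8.
For D3:
  Row 3 already contains {1, 3, 4, 5, 6, 9}.
  Column D already contains {1, 3, 4, 5, 8}.
  Its 3×3 block (box 2) already contains {1, 3, 4, 5, 6, 7, 8, 9}.
  The only value from 1–9 not eliminated is 2, so D3 = 2.

8,2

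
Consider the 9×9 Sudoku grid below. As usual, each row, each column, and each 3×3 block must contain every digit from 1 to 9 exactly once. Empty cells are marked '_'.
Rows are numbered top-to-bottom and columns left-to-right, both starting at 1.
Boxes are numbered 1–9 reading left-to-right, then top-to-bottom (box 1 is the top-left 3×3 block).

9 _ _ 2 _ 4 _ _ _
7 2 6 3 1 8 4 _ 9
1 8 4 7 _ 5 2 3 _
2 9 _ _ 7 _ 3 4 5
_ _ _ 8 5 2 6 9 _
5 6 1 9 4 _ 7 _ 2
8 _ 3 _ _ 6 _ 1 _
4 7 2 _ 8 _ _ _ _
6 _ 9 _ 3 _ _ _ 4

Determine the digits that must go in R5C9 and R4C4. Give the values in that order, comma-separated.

1,6

For R5C9:
  Row 5 already contains {2, 5, 6, 8, 9}.
  Column 9 already contains {2, 4, 5, 9}.
  Its 3×3 block (box 6) already contains {2, 3, 4, 5, 6, 7, 9}.
  The only value from 1–9 not eliminated is 1, so R5C9 = 1.
For R4C4:
  Consider where 6 can go in box 5.
  R4C6 is out (column 6 already has a 6).
  R6C6 is out (row 6 already has a 6).
  So the only cell in box 5 that can hold 6 is R4C4.
  So R4C4 = 6.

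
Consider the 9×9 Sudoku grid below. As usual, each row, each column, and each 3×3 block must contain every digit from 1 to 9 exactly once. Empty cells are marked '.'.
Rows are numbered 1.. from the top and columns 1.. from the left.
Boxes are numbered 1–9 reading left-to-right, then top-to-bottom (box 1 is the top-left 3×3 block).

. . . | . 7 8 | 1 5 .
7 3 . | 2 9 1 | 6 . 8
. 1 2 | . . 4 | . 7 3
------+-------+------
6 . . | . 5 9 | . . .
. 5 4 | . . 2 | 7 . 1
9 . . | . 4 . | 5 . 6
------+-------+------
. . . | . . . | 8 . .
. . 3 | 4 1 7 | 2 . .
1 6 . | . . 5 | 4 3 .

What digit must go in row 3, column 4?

Cell row 3, column 4 itself could take any of {5, 6} by direct elimination.
Consider where 5 can go in column 4.
row 1, column 4 is out (row 1 already has a 5). row 4, column 4 is out (row 4 already has a 5). row 5, column 4 is out (row 5 already has a 5). row 6, column 4 is out (row 6 already has a 5). The remaining empty cells in column 4 are similarly blocked.
So the only cell in column 4 that can hold 5 is row 3, column 4.
Therefore row 3, column 4 = 5.

5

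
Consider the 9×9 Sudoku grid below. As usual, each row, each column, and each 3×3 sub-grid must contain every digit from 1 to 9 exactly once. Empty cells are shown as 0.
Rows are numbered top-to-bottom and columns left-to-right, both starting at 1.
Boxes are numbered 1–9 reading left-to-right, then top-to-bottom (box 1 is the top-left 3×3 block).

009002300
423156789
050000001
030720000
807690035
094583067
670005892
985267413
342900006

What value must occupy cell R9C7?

5

Row 9 already contains {2, 3, 4, 6, 9}.
Column 7 already contains {3, 4, 7, 8}.
Its 3×3 block (box 9) already contains {1, 2, 3, 4, 6, 8, 9}.
The only value from 1–9 not eliminated is 5, so R9C7 = 5.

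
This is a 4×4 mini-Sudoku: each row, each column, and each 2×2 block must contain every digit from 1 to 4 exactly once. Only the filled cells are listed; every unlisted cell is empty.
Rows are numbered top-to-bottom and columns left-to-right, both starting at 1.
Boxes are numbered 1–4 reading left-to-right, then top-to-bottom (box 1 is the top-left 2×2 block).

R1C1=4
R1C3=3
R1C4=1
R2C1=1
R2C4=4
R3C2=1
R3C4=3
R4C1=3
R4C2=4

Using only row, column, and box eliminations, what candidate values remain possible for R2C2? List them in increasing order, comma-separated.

2,3

Row 2 already contains {1, 4}.
Column 2 already contains {1, 4}.
Its 2×2 block (box 1) already contains {1, 4}.
Removing those from 1–4 leaves {2, 3} as the candidates for R2C2.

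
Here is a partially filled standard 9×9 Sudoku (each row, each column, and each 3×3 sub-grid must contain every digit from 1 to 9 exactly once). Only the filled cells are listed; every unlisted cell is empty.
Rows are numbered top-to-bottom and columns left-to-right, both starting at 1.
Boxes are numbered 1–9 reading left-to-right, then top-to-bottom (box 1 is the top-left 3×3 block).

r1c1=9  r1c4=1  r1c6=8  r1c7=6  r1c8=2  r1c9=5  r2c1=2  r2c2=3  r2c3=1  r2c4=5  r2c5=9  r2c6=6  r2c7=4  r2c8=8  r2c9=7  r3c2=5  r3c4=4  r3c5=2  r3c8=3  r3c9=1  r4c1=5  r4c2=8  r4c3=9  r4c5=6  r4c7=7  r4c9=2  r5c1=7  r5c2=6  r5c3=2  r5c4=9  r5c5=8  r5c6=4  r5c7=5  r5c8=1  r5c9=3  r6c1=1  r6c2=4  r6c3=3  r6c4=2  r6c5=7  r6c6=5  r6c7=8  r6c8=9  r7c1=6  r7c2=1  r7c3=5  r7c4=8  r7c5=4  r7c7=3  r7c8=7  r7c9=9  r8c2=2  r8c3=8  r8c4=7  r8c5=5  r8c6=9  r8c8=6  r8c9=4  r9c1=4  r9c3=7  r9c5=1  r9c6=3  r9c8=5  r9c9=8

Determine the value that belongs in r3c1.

Row 3 already contains {1, 2, 3, 4, 5}.
Column 1 already contains {1, 2, 4, 5, 6, 7, 9}.
Its 3×3 block (box 1) already contains {1, 2, 3, 5, 9}.
The only value from 1–9 not eliminated is 8, so r3c1 = 8.

8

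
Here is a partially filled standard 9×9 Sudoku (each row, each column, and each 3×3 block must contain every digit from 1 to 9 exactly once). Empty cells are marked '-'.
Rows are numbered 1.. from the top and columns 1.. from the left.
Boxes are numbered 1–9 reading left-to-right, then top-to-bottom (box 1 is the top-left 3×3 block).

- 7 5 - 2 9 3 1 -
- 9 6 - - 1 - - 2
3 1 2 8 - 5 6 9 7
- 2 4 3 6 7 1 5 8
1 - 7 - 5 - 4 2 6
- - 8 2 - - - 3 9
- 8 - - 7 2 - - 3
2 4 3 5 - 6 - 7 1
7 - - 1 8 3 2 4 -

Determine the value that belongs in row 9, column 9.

5

Row 9 already contains {1, 2, 3, 4, 7, 8}.
Column 9 already contains {1, 2, 3, 6, 7, 8, 9}.
Its 3×3 block (box 9) already contains {1, 2, 3, 4, 7}.
The only value from 1–9 not eliminated is 5, so row 9, column 9 = 5.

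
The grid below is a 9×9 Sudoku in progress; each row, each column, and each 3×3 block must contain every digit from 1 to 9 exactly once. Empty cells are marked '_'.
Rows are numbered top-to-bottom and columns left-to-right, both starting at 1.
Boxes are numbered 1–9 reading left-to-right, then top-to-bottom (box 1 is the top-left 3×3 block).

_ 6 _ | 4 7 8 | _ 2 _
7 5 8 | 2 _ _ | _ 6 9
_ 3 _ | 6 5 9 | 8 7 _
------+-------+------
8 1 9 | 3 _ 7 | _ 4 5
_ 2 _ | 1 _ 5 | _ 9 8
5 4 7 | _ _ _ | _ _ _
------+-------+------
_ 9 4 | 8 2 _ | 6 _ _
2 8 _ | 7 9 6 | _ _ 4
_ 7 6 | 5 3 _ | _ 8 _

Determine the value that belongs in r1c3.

1

Row 1 already contains {2, 4, 6, 7, 8}.
Column 3 already contains {4, 6, 7, 8, 9}.
Its 3×3 block (box 1) already contains {3, 5, 6, 7, 8}.
The only value from 1–9 not eliminated is 1, so r1c3 = 1.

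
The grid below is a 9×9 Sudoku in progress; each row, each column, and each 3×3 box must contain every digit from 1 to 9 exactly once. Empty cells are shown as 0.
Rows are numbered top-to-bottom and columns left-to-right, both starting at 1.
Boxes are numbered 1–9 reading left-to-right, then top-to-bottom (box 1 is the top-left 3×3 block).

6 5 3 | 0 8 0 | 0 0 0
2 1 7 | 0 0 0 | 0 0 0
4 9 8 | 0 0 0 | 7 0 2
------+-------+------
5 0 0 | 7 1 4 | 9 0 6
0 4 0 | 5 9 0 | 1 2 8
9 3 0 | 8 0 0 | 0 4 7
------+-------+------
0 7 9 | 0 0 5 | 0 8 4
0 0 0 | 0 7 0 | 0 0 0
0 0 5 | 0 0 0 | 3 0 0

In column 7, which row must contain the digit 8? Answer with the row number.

2

Consider where 8 can go in column 7.
R1C7 is out (row 1 already has a 8).
R6C7 is out (row 6 already has a 8).
R7C7 is out (row 7 already has a 8).
R8C7 is out (box 9 already has a 8).
So the only cell in column 7 that can hold 8 is R2C7.
That is row 2.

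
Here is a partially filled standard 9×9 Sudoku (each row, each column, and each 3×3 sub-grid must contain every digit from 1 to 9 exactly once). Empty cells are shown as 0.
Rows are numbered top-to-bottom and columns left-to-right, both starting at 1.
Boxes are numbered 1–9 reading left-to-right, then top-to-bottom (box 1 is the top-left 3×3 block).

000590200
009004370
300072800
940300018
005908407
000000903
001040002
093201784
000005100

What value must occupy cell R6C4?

4

Cell R6C4 itself could take any of {1, 4, 6, 7} by direct elimination.
Consider where 4 can go in box 5.
R4C5 is out (row 4 already has a 4).
R4C6 is out (row 4 already has a 4).
R5C5 is out (row 5 already has a 4).
R6C5 is out (column 5 already has a 4).
R6C6 is out (column 6 already has a 4).
So the only cell in box 5 that can hold 4 is R6C4.
Therefore R6C4 = 4.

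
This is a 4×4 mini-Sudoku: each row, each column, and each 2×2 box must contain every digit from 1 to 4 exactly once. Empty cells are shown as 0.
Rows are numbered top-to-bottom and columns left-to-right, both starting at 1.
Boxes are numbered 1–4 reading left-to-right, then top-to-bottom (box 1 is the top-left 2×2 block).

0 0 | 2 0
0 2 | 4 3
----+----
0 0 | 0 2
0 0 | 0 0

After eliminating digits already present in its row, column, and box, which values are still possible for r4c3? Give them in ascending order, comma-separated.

Row 4 already contains {}.
Column 3 already contains {2, 4}.
Its 2×2 block (box 4) already contains {2}.
Removing those from 1–4 leaves {1, 3} as the candidates for r4c3.

1,3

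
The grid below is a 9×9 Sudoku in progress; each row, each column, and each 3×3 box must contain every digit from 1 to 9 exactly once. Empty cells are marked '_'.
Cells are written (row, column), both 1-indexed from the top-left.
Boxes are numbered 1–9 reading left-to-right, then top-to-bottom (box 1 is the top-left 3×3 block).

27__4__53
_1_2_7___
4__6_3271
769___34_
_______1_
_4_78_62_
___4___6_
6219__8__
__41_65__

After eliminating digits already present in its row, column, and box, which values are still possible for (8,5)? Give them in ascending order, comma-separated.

3,5,7

Row 8 already contains {1, 2, 6, 8, 9}.
Column 5 already contains {4, 8}.
Its 3×3 block (box 8) already contains {1, 4, 6, 9}.
Removing those from 1–9 leaves {3, 5, 7} as the candidates for (8,5).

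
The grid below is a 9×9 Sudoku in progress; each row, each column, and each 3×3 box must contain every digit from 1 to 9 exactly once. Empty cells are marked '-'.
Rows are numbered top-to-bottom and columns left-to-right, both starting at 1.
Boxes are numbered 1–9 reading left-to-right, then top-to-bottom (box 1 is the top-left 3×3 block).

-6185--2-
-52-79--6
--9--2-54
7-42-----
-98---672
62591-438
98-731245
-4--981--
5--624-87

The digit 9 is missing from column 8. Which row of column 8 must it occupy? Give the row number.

4

Consider where 9 can go in column 8.
r2c8 is out (row 2 already has a 9).
r8c8 is out (row 8 already has a 9).
So the only cell in column 8 that can hold 9 is r4c8.
That is row 4.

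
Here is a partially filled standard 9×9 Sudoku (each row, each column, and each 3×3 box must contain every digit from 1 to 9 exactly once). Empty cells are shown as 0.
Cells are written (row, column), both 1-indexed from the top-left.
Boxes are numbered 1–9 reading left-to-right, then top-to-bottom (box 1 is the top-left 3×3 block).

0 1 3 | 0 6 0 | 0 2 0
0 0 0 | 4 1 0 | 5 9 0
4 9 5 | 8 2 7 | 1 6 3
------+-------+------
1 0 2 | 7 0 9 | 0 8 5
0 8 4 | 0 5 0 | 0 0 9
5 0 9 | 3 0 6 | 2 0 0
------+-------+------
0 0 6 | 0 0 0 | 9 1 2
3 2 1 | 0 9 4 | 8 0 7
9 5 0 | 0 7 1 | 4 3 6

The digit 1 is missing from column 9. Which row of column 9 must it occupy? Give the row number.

6

Consider where 1 can go in column 9.
(1,9) is out (row 1 already has a 1).
(2,9) is out (row 2 already has a 1).
So the only cell in column 9 that can hold 1 is (6,9).
That is row 6.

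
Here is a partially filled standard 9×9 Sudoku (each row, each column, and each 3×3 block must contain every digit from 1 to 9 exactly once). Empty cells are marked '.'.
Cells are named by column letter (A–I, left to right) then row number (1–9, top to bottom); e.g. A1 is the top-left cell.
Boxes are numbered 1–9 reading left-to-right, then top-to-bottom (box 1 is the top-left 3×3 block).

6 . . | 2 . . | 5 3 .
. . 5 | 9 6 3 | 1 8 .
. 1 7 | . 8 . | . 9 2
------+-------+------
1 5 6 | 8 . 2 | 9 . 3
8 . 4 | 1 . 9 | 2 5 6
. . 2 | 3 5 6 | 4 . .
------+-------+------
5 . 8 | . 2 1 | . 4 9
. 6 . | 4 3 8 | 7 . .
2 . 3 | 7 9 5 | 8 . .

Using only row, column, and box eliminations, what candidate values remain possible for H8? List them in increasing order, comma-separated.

Row 8 already contains {3, 4, 6, 7, 8}.
Column H already contains {3, 4, 5, 8, 9}.
Its 3×3 block (box 9) already contains {4, 7, 8, 9}.
Removing those from 1–9 leaves {1, 2} as the candidates for H8.

1,2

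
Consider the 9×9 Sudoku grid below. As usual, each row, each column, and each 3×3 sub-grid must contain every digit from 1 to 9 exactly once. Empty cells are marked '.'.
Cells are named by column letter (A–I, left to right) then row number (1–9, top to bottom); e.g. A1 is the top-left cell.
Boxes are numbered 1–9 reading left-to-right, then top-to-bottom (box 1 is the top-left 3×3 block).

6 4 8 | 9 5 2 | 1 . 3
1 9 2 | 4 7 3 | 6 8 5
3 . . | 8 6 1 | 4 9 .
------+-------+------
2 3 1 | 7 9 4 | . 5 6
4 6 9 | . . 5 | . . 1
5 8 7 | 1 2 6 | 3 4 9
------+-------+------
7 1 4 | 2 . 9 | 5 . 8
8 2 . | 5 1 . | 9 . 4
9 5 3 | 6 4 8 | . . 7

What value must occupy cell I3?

Row 3 already contains {1, 3, 4, 6, 8, 9}.
Column I already contains {1, 3, 4, 5, 6, 7, 8, 9}.
Its 3×3 block (box 3) already contains {1, 3, 4, 5, 6, 8, 9}.
The only value from 1–9 not eliminated is 2, so I3 = 2.

2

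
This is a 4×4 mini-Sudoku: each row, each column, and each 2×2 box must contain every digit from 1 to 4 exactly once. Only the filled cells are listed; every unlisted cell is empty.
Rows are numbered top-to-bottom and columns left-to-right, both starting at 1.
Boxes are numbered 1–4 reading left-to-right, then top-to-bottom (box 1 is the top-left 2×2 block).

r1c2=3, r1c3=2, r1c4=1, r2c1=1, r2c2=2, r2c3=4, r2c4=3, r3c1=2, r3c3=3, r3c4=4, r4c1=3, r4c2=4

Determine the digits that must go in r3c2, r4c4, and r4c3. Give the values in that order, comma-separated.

1,2,1

For r3c2:
  Row 3 already contains {2, 3, 4}.
  Column 2 already contains {2, 3, 4}.
  Its 2×2 block (box 3) already contains {2, 3, 4}.
  The only value from 1–4 not eliminated is 1, so r3c2 = 1.
For r4c4:
  Row 4 already contains {3, 4}.
  Column 4 already contains {1, 3, 4}.
  Its 2×2 block (box 4) already contains {3, 4}.
  The only value from 1–4 not eliminated is 2, so r4c4 = 2.
For r4c3:
  Row 4 already contains {3, 4}.
  Column 3 already contains {2, 3, 4}.
  Its 2×2 block (box 4) already contains {3, 4}.
  The only value from 1–4 not eliminated is 1, so r4c3 = 1.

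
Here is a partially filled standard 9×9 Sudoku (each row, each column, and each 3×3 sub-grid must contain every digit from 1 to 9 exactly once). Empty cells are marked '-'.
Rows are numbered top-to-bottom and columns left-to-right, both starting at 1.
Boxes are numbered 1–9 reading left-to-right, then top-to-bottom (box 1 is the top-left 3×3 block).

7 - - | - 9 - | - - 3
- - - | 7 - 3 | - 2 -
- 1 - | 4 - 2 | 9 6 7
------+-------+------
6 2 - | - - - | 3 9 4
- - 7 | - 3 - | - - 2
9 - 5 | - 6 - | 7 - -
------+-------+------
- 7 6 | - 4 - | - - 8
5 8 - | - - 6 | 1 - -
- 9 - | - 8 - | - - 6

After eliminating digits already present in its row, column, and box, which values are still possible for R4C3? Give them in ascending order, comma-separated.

Row 4 already contains {2, 3, 4, 6, 9}.
Column 3 already contains {5, 6, 7}.
Its 3×3 block (box 4) already contains {2, 5, 6, 7, 9}.
Removing those from 1–9 leaves {1, 8} as the candidates for R4C3.

1,8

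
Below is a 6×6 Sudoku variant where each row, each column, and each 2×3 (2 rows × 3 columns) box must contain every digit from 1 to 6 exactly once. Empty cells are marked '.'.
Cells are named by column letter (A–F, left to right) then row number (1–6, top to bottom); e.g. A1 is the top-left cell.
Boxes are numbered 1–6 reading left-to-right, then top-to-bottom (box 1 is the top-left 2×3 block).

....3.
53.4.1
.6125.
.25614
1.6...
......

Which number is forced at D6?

1

Cell D6 itself could take any of {1, 3, 5} by direct elimination.
Consider where 1 can go in column D.
D1 is out (box 2 already has a 1).
D5 is out (row 5 already has a 1).
So the only cell in column D that can hold 1 is D6.
Therefore D6 = 1.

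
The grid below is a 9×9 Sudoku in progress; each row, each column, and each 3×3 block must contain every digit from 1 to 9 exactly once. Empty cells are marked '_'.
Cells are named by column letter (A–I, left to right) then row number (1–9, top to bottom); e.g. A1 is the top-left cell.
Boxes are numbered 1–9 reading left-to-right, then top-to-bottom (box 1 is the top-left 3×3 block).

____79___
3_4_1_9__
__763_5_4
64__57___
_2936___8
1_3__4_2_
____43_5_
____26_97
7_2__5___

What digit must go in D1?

Cell D1 itself could take any of {2, 4, 5, 8} by direct elimination.
Consider where 4 can go in column D.
D2 is out (row 2 already has a 4). D4 is out (row 4 already has a 4). D6 is out (row 6 already has a 4). D7 is out (row 7 already has a 4). The remaining empty cells in column D are similarly blocked.
So the only cell in column D that can hold 4 is D1.
Therefore D1 = 4.

4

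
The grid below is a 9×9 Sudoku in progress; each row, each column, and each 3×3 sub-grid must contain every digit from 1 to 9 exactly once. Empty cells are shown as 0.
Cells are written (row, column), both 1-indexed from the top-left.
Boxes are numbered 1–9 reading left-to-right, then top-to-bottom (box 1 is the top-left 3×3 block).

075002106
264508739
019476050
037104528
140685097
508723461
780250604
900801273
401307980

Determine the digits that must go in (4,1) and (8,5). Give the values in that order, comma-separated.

6,4

For (4,1):
  Row 4 already contains {1, 2, 3, 4, 5, 7, 8}.
  Column 1 already contains {1, 2, 4, 5, 7, 9}.
  Its 3×3 block (box 4) already contains {1, 3, 4, 5, 7, 8}.
  The only value from 1–9 not eliminated is 6, so (4,1) = 6.
For (8,5):
  Consider where 4 can go in column 5.
  (1,5) is out (box 2 already has a 4).
  (2,5) is out (row 2 already has a 4).
  (4,5) is out (row 4 already has a 4).
  (9,5) is out (row 9 already has a 4).
  So the only cell in column 5 that can hold 4 is (8,5).
  So (8,5) = 4.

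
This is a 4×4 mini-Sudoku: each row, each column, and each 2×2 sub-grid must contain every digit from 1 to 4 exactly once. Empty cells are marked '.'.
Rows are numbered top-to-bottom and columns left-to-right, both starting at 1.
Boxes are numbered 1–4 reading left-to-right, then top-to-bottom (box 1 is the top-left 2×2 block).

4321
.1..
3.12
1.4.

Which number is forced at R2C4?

Cell R2C4 itself could take any of {3, 4} by direct elimination.
Consider where 4 can go in box 2.
R2C3 is out (column 3 already has a 4).
So the only cell in box 2 that can hold 4 is R2C4.
Therefore R2C4 = 4.

4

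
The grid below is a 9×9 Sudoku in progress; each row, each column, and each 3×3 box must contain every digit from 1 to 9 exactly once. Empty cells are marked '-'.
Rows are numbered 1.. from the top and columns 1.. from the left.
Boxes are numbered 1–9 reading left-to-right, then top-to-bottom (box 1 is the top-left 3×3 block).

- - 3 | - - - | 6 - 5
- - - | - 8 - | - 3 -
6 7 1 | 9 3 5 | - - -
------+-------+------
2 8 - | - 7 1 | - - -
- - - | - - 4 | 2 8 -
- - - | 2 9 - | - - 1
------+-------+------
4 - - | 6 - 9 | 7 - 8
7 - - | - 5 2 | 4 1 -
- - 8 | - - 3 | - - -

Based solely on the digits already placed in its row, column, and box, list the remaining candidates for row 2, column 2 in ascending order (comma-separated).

2,4,5,9

Row 2 already contains {3, 8}.
Column 2 already contains {7, 8}.
Its 3×3 block (box 1) already contains {1, 3, 6, 7}.
Removing those from 1–9 leaves {2, 4, 5, 9} as the candidates for row 2, column 2.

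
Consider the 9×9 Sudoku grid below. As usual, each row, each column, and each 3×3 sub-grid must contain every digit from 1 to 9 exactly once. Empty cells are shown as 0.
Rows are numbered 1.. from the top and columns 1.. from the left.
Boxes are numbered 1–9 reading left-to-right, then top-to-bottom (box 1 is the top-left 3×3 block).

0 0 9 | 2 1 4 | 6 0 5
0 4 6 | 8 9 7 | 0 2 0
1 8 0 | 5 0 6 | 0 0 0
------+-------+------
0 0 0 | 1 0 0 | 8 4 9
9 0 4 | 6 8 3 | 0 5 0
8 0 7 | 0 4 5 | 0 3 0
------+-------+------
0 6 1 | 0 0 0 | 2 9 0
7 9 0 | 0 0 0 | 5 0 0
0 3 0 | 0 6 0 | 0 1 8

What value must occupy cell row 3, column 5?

3

Row 3 already contains {1, 5, 6, 8}.
Column 5 already contains {1, 4, 6, 8, 9}.
Its 3×3 block (box 2) already contains {1, 2, 4, 5, 6, 7, 8, 9}.
The only value from 1–9 not eliminated is 3, so row 3, column 5 = 3.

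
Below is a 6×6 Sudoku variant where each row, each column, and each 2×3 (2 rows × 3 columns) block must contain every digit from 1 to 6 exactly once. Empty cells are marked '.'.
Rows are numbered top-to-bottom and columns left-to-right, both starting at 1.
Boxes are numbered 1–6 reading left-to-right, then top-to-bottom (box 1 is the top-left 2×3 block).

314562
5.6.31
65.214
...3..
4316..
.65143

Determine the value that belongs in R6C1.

Row 6 already contains {1, 3, 4, 5, 6}.
Column 1 already contains {3, 4, 5, 6}.
Its 2×3 block (box 5) already contains {1, 3, 4, 5, 6}.
The only value from 1–6 not eliminated is 2, so R6C1 = 2.

2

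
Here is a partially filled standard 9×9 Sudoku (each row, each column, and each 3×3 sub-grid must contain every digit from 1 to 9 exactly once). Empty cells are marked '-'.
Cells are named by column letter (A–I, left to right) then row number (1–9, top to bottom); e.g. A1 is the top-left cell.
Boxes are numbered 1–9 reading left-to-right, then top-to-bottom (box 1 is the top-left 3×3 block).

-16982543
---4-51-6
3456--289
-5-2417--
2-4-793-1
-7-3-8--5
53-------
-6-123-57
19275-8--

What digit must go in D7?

8

Row 7 already contains {3, 5}.
Column D already contains {1, 2, 3, 4, 6, 7, 9}.
Its 3×3 block (box 8) already contains {1, 2, 3, 5, 7}.
The only value from 1–9 not eliminated is 8, so D7 = 8.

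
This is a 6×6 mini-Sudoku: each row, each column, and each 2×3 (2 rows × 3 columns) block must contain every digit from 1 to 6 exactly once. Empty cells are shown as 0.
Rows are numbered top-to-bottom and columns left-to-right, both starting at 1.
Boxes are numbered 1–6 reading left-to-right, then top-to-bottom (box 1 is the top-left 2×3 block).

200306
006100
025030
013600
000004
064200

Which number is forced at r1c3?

Row 1 already contains {2, 3, 6}.
Column 3 already contains {3, 4, 5, 6}.
Its 2×3 block (box 1) already contains {2, 6}.
The only value from 1–6 not eliminated is 1, so r1c3 = 1.

1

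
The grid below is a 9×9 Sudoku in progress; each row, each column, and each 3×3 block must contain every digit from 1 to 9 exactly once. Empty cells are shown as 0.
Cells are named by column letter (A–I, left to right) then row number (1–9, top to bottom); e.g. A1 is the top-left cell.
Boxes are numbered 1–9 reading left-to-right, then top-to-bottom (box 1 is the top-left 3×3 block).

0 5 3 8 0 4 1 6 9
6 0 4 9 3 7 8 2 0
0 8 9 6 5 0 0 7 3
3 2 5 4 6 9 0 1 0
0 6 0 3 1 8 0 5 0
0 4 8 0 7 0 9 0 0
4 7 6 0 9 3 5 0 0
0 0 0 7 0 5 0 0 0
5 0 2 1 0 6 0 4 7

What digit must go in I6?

Cell I6 itself could take any of {2, 6} by direct elimination.
Consider where 6 can go in box 6.
G4 is out (row 4 already has a 6).
I4 is out (row 4 already has a 6).
G5 is out (row 5 already has a 6).
I5 is out (row 5 already has a 6).
H6 is out (column H already has a 6).
So the only cell in box 6 that can hold 6 is I6.
Therefore I6 = 6.

6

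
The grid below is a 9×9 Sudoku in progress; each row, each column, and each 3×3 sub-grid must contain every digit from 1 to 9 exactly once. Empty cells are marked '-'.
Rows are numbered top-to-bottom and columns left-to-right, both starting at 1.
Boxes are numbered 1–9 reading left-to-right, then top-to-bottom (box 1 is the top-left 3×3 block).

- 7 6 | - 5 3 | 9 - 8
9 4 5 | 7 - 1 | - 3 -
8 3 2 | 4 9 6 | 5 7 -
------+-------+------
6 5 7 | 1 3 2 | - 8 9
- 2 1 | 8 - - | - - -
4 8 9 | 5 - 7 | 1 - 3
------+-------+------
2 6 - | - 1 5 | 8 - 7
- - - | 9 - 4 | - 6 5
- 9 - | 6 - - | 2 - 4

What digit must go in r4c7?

Row 4 already contains {1, 2, 3, 5, 6, 7, 8, 9}.
Column 7 already contains {1, 2, 5, 8, 9}.
Its 3×3 block (box 6) already contains {1, 3, 8, 9}.
The only value from 1–9 not eliminated is 4, so r4c7 = 4.

4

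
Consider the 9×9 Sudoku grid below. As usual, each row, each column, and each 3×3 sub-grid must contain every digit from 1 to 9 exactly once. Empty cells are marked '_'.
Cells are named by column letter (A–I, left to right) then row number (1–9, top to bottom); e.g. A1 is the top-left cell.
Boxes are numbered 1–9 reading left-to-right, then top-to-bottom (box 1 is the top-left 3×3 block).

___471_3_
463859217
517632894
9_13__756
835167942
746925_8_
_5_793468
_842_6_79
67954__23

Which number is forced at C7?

Row 7 already contains {3, 4, 5, 6, 7, 8, 9}.
Column C already contains {1, 3, 4, 5, 6, 7, 9}.
Its 3×3 block (box 7) already contains {4, 5, 6, 7, 8, 9}.
The only value from 1–9 not eliminated is 2, so C7 = 2.

2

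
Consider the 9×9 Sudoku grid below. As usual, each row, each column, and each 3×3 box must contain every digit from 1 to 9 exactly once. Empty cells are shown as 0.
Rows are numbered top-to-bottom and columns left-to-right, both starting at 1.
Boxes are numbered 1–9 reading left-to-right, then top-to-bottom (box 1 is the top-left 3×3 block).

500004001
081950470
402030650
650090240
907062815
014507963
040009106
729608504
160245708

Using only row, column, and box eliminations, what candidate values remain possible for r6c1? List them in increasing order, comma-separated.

Row 6 already contains {1, 3, 4, 5, 6, 7, 9}.
Column 1 already contains {1, 4, 5, 6, 7, 9}.
Its 3×3 block (box 4) already contains {1, 4, 5, 6, 7, 9}.
Removing those from 1–9 leaves {2, 8} as the candidates for r6c1.

2,8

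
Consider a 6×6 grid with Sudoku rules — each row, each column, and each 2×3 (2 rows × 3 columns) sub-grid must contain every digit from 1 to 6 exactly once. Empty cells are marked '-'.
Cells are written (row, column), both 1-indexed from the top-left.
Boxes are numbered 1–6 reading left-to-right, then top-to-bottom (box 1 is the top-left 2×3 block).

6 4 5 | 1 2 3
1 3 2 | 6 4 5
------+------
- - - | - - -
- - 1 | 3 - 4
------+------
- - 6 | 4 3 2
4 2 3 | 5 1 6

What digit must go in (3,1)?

Cell (3,1) itself could take any of {2, 3, 5} by direct elimination.
Consider where 3 can go in column 1.
(4,1) is out (row 4 already has a 3).
(5,1) is out (row 5 already has a 3).
So the only cell in column 1 that can hold 3 is (3,1).
Therefore (3,1) = 3.

3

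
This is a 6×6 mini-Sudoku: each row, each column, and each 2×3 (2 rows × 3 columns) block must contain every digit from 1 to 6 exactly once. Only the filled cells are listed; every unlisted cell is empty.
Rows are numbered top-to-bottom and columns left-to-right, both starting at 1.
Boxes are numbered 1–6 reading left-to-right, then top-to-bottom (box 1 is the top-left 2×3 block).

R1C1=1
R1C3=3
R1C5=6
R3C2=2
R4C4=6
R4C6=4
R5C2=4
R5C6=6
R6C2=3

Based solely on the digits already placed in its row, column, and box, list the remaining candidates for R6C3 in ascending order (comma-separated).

1,2,5,6

Row 6 already contains {3}.
Column 3 already contains {3}.
Its 2×3 block (box 5) already contains {3, 4}.
Removing those from 1–6 leaves {1, 2, 5, 6} as the candidates for R6C3.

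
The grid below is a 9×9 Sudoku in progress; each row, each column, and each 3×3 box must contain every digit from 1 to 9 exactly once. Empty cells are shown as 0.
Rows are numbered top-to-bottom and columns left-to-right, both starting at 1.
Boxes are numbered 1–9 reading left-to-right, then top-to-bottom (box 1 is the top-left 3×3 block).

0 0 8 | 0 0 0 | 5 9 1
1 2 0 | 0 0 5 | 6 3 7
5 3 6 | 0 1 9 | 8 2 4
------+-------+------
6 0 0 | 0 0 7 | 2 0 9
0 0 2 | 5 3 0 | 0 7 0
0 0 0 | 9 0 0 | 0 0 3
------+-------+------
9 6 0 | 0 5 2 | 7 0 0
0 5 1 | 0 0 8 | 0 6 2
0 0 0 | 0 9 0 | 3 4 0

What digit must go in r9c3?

7

Row 9 already contains {3, 4, 9}.
Column 3 already contains {1, 2, 6, 8}.
Its 3×3 block (box 7) already contains {1, 5, 6, 9}.
The only value from 1–9 not eliminated is 7, so r9c3 = 7.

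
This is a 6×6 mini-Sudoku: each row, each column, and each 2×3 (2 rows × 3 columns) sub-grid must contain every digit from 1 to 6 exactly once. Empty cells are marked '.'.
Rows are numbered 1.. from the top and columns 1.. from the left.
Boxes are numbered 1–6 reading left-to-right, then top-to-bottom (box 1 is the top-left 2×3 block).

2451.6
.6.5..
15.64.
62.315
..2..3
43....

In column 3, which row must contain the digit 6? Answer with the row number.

6

Consider where 6 can go in column 3.
row 2, column 3 is out (row 2 already has a 6).
row 3, column 3 is out (row 3 already has a 6).
row 4, column 3 is out (row 4 already has a 6).
So the only cell in column 3 that can hold 6 is row 6, column 3.
That is row 6.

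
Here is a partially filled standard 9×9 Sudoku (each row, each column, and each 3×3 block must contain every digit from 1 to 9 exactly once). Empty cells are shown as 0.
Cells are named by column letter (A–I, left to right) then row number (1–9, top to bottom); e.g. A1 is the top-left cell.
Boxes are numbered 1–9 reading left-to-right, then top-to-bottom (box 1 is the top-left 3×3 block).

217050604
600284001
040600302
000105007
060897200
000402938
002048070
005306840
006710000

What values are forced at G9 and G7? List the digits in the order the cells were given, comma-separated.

5,1

For G9:
  Row 9 already contains {1, 6, 7}.
  Column G already contains {2, 3, 6, 8, 9}.
  Its 3×3 block (box 9) already contains {4, 7, 8}.
  The only value from 1–9 not eliminated is 5, so G9 = 5.
For G7:
  Consider where 1 can go in box 9.
  I7 is out (column I already has a 1).
  I8 is out (column I already has a 1).
  G9 is out (row 9 already has a 1).
  H9 is out (row 9 already has a 1).
  I9 is out (row 9 already has a 1).
  So the only cell in box 9 that can hold 1 is G7.
  So G7 = 1.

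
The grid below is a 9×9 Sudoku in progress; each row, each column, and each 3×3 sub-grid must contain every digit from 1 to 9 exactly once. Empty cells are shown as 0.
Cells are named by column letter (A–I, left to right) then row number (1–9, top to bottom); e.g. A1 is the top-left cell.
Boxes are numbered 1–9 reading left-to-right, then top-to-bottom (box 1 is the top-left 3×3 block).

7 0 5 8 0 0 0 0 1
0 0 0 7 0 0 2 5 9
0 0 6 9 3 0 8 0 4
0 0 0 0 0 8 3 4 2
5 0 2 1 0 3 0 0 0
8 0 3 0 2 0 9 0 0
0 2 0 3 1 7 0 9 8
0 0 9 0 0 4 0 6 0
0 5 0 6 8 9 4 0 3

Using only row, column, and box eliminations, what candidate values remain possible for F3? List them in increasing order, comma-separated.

Row 3 already contains {3, 4, 6, 8, 9}.
Column F already contains {3, 4, 7, 8, 9}.
Its 3×3 block (box 2) already contains {3, 7, 8, 9}.
Removing those from 1–9 leaves {1, 2, 5} as the candidates for F3.

1,2,5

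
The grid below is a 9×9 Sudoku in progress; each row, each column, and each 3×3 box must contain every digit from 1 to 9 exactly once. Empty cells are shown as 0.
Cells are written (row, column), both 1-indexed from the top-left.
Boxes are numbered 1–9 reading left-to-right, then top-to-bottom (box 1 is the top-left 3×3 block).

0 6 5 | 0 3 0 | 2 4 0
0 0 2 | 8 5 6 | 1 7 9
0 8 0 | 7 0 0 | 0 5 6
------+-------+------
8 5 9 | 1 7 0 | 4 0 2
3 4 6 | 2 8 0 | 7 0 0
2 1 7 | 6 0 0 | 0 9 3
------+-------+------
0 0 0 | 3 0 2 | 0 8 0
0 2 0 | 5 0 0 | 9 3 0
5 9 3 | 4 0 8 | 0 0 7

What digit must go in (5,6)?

Cell (5,6) itself could take any of {5, 9} by direct elimination.
Consider where 9 can go in box 5.
(4,6) is out (row 4 already has a 9).
(6,5) is out (row 6 already has a 9).
(6,6) is out (row 6 already has a 9).
So the only cell in box 5 that can hold 9 is (5,6).
Therefore (5,6) = 9.

9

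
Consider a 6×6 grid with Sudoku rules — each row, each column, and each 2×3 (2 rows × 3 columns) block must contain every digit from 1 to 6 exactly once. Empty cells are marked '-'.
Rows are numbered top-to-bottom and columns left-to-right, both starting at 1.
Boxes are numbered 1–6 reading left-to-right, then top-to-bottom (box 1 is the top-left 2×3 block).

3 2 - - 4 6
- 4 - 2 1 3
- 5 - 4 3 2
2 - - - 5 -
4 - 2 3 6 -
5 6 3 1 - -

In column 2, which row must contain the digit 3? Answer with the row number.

4

Consider where 3 can go in column 2.
R5C2 is out (row 5 already has a 3).
So the only cell in column 2 that can hold 3 is R4C2.
That is row 4.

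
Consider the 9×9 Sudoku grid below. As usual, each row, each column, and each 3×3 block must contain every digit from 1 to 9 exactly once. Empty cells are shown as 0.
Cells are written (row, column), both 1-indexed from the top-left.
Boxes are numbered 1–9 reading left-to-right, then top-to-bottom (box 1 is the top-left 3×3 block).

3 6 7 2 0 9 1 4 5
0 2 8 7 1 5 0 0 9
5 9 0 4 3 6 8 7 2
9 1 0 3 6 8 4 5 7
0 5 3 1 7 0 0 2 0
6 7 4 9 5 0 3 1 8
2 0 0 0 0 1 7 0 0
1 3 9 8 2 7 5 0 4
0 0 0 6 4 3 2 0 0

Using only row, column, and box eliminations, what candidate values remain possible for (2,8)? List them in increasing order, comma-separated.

3,6

Row 2 already contains {1, 2, 5, 7, 8, 9}.
Column 8 already contains {1, 2, 4, 5, 7}.
Its 3×3 block (box 3) already contains {1, 2, 4, 5, 7, 8, 9}.
Removing those from 1–9 leaves {3, 6} as the candidates for (2,8).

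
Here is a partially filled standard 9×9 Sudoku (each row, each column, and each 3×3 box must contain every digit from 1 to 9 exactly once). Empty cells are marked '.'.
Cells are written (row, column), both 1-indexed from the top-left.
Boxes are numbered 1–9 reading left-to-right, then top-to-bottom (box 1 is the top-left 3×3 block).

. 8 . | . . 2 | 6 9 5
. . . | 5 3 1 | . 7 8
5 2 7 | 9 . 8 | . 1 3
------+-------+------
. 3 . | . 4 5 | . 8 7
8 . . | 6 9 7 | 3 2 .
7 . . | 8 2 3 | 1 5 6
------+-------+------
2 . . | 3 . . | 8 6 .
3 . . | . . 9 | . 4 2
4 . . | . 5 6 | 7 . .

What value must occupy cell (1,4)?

4

Cell (1,4) itself could take any of {4, 7} by direct elimination.
Consider where 4 can go in box 2.
(1,5) is out (column 5 already has a 4).
(3,5) is out (column 5 already has a 4).
So the only cell in box 2 that can hold 4 is (1,4).
Therefore (1,4) = 4.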